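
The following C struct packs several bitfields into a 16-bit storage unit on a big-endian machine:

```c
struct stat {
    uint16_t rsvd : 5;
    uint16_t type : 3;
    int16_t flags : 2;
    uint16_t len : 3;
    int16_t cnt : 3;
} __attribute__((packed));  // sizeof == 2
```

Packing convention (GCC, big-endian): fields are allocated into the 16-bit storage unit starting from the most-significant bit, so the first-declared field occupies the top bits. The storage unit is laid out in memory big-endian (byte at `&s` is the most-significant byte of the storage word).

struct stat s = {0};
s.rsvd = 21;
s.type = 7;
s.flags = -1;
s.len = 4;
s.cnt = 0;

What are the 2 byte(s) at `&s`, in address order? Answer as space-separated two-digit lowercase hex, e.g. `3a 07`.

af e0

[11+:5] rsvd=21 & 0x1f = 0x15; word=0xa800
[8+:3] type=7 & 0x7 = 0x7; word=0xaf00
[6+:2] flags=-1 & 0x3 = 0x3; word=0xafc0
[3+:3] len=4 & 0x7 = 0x4; word=0xafe0
[0+:3] cnt=0 & 0x7 = 0x0; word=0xafe0
word = 0xafe0 → big-endian bytes:
  [0]=0xaf  [1]=0xe0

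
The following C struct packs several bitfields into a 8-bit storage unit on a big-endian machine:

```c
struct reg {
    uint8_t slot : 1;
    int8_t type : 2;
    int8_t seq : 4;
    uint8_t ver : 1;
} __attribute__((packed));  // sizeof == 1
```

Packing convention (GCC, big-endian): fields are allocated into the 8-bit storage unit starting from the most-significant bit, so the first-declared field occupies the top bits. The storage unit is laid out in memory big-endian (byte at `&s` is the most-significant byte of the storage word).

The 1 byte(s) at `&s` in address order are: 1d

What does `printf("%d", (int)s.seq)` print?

[0]=0x1d (big-endian) → word 0x1d
slot:1 @ bit 7 → (0x1d>>7)&0x1 = 0x0
type:2 @ bit 5 → (0x1d>>5)&0x3 = 0x0
seq:4 @ bit 1 → (0x1d>>1)&0xf = 0xe  ←
ver:1 @ bit 0 → (0x1d>>0)&0x1 = 0x1
seq signed 4b, MSB=1: 14 - 16 = -2

-2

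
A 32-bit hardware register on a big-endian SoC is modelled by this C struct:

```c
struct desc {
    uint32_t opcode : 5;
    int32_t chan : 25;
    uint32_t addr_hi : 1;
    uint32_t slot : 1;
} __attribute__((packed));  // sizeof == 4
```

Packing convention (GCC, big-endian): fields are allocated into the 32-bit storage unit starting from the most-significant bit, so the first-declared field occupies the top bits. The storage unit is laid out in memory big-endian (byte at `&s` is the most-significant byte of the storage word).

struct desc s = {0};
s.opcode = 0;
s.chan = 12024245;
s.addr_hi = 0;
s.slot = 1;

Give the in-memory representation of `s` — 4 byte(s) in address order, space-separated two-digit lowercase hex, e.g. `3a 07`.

opcode (5b) val=0 bits=0x0 at bit 27: 0x00000000
chan (25b) val=12024245 bits=0xb779b5 at bit 2: 0x02dde6d4
addr_hi (1b) val=0 bits=0x0 at bit 1: 0x02dde6d4
slot (1b) val=1 bits=0x1 at bit 0: 0x02dde6d5
word = 0x02dde6d5 → big-endian bytes:
  [0]=0x02  [1]=0xdd  [2]=0xe6  [3]=0xd5

02 dd e6 d5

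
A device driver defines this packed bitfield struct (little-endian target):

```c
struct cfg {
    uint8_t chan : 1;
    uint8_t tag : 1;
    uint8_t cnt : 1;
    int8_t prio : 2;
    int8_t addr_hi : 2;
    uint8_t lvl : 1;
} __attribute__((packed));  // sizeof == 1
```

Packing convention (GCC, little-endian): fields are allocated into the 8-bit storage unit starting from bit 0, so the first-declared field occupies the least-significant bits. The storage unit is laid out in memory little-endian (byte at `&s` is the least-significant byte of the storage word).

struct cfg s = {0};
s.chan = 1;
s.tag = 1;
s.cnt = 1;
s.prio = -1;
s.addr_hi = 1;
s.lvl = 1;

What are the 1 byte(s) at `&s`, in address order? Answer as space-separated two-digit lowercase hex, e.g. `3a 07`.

bf

chan:1 = 1 → 0x1 << 0 → word 0x01
tag:1 = 1 → 0x1 << 1 → word 0x03
cnt:1 = 1 → 0x1 << 2 → word 0x07
prio:2 = -1 → 0x3 << 3 → word 0x1f
addr_hi:2 = 1 → 0x1 << 5 → word 0x3f
lvl:1 = 1 → 0x1 << 7 → word 0xbf
word = 0xbf → little-endian bytes:
  [0]=0xbf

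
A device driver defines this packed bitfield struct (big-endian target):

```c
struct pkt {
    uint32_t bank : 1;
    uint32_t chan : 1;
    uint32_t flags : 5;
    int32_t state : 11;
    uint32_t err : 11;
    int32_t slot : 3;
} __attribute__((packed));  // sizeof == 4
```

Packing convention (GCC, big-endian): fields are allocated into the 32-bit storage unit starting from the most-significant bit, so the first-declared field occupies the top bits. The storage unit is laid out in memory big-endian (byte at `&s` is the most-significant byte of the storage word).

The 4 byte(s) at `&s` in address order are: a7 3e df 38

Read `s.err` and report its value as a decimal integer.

[0]=0xa7 [1]=0x3e [2]=0xdf [3]=0x38 (big-endian) → word 0xa73edf38
bank [31+:1] = (word>>31) & 0x1 = 1
chan [30+:1] = (word>>30) & 0x1 = 0
flags [25+:5] = (word>>25) & 0x1f = 19
state [14+:11] = (word>>14) & 0x7ff = 1275
err [3+:11] = (word>>3) & 0x7ff = 999  ←
slot [0+:3] = (word>>0) & 0x7 = 0

999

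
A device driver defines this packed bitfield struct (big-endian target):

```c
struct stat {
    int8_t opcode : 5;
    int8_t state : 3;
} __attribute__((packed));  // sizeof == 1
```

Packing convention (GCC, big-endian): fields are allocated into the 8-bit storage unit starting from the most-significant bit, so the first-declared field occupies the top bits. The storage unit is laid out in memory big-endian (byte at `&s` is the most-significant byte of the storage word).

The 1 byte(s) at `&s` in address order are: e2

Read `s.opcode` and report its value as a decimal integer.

[0]=0xe2 (big-endian) → word 0xe2
opcode [3+:5] = (word>>3) & 0x1f = 28  ←
state [0+:3] = (word>>0) & 0x7 = 2
opcode signed 5b, MSB=1: 28 - 32 = -4

-4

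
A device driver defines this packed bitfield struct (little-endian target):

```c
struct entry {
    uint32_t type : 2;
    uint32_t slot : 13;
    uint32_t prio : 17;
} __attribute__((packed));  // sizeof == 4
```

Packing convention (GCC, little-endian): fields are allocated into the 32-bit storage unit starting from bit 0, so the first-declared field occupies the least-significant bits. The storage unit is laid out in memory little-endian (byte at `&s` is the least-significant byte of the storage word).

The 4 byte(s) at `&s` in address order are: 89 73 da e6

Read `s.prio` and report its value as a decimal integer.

118196

[0]=0x89 [1]=0x73 [2]=0xda [3]=0xe6 (little-endian) → word 0xe6da7389
type:2 @ bit 0 → (0xe6da7389>>0)&0x3 = 0x1
slot:13 @ bit 2 → (0xe6da7389>>2)&0x1fff = 0x1ce2
prio:17 @ bit 15 → (0xe6da7389>>15)&0x1ffff = 0x1cdb4  ←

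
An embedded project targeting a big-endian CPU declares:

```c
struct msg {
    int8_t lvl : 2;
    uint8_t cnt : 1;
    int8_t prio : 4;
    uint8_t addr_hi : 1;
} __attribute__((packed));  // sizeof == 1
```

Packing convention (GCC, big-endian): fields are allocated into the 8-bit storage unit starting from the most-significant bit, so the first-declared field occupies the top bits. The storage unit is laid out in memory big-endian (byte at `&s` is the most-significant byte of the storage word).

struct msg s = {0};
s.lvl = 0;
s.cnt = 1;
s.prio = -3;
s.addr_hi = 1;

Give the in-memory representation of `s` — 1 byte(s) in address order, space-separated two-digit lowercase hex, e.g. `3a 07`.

3b

lvl (2b) val=0 bits=0x0 at bit 6: 0x00
cnt (1b) val=1 bits=0x1 at bit 5: 0x20
prio (4b) val=-3 bits=0xd at bit 1: 0x3a
addr_hi (1b) val=1 bits=0x1 at bit 0: 0x3b
word = 0x3b → big-endian bytes:
  [0]=0x3b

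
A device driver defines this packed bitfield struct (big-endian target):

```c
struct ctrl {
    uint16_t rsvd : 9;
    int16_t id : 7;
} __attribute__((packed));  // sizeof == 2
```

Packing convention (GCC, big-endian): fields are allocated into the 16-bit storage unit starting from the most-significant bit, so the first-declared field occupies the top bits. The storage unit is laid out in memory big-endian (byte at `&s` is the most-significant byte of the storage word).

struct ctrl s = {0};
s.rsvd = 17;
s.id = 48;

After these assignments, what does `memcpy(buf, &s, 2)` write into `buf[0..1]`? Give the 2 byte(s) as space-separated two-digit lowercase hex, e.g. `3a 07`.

08 b0

rsvd:9 = 17 → 0x11 << 7 → word 0x0880
id:7 = 48 → 0x30 << 0 → word 0x08b0
word = 0x08b0 → big-endian bytes:
  [0]=0x08  [1]=0xb0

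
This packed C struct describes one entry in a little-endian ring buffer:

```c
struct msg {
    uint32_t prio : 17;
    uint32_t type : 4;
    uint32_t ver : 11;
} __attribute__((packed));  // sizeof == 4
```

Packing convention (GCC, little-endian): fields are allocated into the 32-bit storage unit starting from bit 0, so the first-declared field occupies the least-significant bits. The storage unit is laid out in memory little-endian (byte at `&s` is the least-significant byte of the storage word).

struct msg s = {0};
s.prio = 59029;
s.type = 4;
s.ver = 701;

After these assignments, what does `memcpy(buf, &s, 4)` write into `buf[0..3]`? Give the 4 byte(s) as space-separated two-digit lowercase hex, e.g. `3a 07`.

prio (17b) val=59029 bits=0xe695 at bit 0: 0x0000e695
type (4b) val=4 bits=0x4 at bit 17: 0x0008e695
ver (11b) val=701 bits=0x2bd at bit 21: 0x57a8e695
word = 0x57a8e695 → little-endian bytes:
  [0]=0x95  [1]=0xe6  [2]=0xa8  [3]=0x57

95 e6 a8 57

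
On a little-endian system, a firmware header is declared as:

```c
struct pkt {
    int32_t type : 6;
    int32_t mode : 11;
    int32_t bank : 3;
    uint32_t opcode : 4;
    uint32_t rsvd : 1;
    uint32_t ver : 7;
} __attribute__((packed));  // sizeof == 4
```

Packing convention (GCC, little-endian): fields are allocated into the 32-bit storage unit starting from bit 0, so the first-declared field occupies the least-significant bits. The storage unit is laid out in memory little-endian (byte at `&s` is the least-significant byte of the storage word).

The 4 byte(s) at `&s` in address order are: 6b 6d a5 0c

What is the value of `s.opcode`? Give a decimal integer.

10

[0]=0x6b [1]=0x6d [2]=0xa5 [3]=0x0c (little-endian) → word 0x0ca56d6b
type:6 @ bit 0 → (0x0ca56d6b>>0)&0x3f = 0x2b
mode:11 @ bit 6 → (0x0ca56d6b>>6)&0x7ff = 0x5b5
bank:3 @ bit 17 → (0x0ca56d6b>>17)&0x7 = 0x2
opcode:4 @ bit 20 → (0x0ca56d6b>>20)&0xf = 0xa  ←
rsvd:1 @ bit 24 → (0x0ca56d6b>>24)&0x1 = 0x0
ver:7 @ bit 25 → (0x0ca56d6b>>25)&0x7f = 0x6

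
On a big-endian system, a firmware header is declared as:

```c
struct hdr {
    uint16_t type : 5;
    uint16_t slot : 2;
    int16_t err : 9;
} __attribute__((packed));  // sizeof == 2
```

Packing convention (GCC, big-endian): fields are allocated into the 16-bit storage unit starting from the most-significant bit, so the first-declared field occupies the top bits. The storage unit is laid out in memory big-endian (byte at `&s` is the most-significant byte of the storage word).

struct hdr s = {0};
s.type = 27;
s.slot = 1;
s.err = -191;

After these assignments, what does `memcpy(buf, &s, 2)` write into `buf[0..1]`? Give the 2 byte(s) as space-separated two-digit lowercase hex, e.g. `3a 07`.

db 41

type:5 = 27 → 0x1b << 11 → word 0xd800
slot:2 = 1 → 0x1 << 9 → word 0xda00
err:9 = -191 → 0x141 << 0 → word 0xdb41
word = 0xdb41 → big-endian bytes:
  [0]=0xdb  [1]=0x41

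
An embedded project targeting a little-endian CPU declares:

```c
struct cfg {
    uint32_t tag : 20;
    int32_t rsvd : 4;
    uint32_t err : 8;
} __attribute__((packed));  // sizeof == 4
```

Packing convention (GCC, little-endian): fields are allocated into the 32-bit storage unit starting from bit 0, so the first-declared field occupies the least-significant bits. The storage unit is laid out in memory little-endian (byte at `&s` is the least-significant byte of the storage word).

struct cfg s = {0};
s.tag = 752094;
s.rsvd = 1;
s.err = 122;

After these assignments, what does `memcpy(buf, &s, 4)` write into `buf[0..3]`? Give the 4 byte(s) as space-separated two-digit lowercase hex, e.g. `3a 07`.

de 79 1b 7a

tag (20b) val=752094 bits=0xb79de at bit 0: 0x000b79de
rsvd (4b) val=1 bits=0x1 at bit 20: 0x001b79de
err (8b) val=122 bits=0x7a at bit 24: 0x7a1b79de
word = 0x7a1b79de → little-endian bytes:
  [0]=0xde  [1]=0x79  [2]=0x1b  [3]=0x7a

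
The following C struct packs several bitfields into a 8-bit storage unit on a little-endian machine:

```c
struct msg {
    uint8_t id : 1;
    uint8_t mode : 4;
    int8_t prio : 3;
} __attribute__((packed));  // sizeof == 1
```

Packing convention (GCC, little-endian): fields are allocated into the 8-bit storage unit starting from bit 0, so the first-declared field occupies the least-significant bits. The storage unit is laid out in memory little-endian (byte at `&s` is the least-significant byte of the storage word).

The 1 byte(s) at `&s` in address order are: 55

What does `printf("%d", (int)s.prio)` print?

2

[0]=0x55 (little-endian) → word 0x55
id [0+:1] = (word>>0) & 0x1 = 1
mode [1+:4] = (word>>1) & 0xf = 10
prio [5+:3] = (word>>5) & 0x7 = 2  ←
prio signed 3b, MSB=0: value = 2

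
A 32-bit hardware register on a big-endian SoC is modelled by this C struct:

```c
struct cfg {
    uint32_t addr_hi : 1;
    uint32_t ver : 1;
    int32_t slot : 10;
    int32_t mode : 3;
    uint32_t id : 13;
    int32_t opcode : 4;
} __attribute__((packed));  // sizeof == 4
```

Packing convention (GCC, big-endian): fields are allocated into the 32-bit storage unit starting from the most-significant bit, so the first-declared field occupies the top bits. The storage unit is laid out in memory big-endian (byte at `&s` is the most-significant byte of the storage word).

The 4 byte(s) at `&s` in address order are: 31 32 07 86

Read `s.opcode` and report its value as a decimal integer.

[0]=0x31 [1]=0x32 [2]=0x07 [3]=0x86 (big-endian) → word 0x31320786
addr_hi [31+:1] = (word>>31) & 0x1 = 0
ver [30+:1] = (word>>30) & 0x1 = 0
slot [20+:10] = (word>>20) & 0x3ff = 787
mode [17+:3] = (word>>17) & 0x7 = 1
id [4+:13] = (word>>4) & 0x1fff = 120
opcode [0+:4] = (word>>0) & 0xf = 6  ←
opcode signed 4b, MSB=0: value = 6

6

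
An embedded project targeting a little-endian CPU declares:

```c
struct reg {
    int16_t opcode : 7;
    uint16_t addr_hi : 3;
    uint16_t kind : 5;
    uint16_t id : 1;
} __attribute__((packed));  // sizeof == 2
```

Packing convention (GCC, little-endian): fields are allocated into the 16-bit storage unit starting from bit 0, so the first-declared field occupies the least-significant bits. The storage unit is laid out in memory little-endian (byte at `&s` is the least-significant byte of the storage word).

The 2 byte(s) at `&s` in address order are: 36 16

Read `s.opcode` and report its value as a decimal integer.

54

[0]=0x36 [1]=0x16 (little-endian) → word 0x1636
opcode [0+:7] = (word>>0) & 0x7f = 54  ←
addr_hi [7+:3] = (word>>7) & 0x7 = 4
kind [10+:5] = (word>>10) & 0x1f = 5
id [15+:1] = (word>>15) & 0x1 = 0
opcode signed 7b, MSB=0: value = 54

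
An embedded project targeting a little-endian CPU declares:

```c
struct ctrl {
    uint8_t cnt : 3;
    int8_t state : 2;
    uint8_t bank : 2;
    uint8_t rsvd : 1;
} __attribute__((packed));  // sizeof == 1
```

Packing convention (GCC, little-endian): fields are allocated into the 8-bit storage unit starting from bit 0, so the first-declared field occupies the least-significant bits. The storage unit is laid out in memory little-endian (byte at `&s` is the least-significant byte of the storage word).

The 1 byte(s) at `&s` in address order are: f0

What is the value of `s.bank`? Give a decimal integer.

3

[0]=0xf0 (little-endian) → word 0xf0
cnt [0+:3] = (word>>0) & 0x7 = 0
state [3+:2] = (word>>3) & 0x3 = 2
bank [5+:2] = (word>>5) & 0x3 = 3  ←
rsvd [7+:1] = (word>>7) & 0x1 = 1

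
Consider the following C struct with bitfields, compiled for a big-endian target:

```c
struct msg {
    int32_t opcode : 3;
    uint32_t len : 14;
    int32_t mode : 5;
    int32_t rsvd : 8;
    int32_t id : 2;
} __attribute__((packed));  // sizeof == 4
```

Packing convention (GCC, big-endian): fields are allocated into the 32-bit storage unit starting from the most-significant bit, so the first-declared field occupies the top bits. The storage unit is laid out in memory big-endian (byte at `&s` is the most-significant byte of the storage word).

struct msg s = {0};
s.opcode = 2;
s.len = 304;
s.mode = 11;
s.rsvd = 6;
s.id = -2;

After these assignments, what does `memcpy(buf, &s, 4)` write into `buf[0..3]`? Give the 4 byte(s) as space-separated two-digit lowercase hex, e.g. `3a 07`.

opcode:3 = 2 → 0x2 << 29 → word 0x40000000
len:14 = 304 → 0x130 << 15 → word 0x40980000
mode:5 = 11 → 0xb << 10 → word 0x40982c00
rsvd:8 = 6 → 0x6 << 2 → word 0x40982c18
id:2 = -2 → 0x2 << 0 → word 0x40982c1a
word = 0x40982c1a → big-endian bytes:
  [0]=0x40  [1]=0x98  [2]=0x2c  [3]=0x1a

40 98 2c 1a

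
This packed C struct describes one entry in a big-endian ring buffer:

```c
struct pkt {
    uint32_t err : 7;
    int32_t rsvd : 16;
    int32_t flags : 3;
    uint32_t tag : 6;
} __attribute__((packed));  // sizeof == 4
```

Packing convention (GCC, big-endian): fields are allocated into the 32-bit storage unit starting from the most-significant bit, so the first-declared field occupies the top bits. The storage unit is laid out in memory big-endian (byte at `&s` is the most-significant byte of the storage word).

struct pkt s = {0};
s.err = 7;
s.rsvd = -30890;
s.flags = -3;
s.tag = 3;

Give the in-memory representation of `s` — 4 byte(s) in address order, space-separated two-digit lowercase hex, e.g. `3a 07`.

0f 0e ad 43

err:7 = 7 → 0x7 << 25 → word 0x0e000000
rsvd:16 = -30890 → 0x8756 << 9 → word 0x0f0eac00
flags:3 = -3 → 0x5 << 6 → word 0x0f0ead40
tag:6 = 3 → 0x3 << 0 → word 0x0f0ead43
word = 0x0f0ead43 → big-endian bytes:
  [0]=0x0f  [1]=0x0e  [2]=0xad  [3]=0x43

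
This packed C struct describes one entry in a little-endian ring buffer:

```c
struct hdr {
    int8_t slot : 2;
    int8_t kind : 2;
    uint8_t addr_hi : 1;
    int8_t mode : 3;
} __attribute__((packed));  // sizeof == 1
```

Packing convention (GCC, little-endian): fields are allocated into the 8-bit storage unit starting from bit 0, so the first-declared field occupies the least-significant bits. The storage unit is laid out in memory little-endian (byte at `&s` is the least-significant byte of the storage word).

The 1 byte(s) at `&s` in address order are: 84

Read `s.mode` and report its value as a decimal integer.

-4

[0]=0x84 (little-endian) → word 0x84
slot:2 @ bit 0 → (0x84>>0)&0x3 = 0x0
kind:2 @ bit 2 → (0x84>>2)&0x3 = 0x1
addr_hi:1 @ bit 4 → (0x84>>4)&0x1 = 0x0
mode:3 @ bit 5 → (0x84>>5)&0x7 = 0x4  ←
mode signed 3b, MSB=1: 4 - 8 = -4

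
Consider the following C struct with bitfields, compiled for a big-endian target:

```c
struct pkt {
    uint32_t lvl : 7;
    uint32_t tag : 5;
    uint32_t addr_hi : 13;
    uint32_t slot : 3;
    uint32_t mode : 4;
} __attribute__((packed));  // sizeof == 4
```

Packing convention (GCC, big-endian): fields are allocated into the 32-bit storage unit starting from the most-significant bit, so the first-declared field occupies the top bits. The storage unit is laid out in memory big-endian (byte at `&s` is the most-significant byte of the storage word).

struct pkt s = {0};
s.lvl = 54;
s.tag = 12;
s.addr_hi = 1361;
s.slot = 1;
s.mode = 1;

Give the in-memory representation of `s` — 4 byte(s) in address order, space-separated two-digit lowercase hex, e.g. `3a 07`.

[25+:7] lvl=54 & 0x7f = 0x36; word=0x6c000000
[20+:5] tag=12 & 0x1f = 0xc; word=0x6cc00000
[7+:13] addr_hi=1361 & 0x1fff = 0x551; word=0x6cc2a880
[4+:3] slot=1 & 0x7 = 0x1; word=0x6cc2a890
[0+:4] mode=1 & 0xf = 0x1; word=0x6cc2a891
word = 0x6cc2a891 → big-endian bytes:
  [0]=0x6c  [1]=0xc2  [2]=0xa8  [3]=0x91

6c c2 a8 91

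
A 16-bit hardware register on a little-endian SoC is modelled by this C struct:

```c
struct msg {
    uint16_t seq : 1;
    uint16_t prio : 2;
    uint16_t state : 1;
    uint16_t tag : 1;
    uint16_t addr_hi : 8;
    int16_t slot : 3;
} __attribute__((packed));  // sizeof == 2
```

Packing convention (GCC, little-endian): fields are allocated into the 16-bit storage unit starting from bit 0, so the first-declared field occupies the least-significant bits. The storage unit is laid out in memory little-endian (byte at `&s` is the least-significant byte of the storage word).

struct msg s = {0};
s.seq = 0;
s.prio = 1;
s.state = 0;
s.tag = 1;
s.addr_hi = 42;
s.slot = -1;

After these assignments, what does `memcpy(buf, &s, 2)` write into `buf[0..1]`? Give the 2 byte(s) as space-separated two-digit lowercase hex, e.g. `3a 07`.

seq (1b) val=0 bits=0x0 at bit 0: 0x0000
prio (2b) val=1 bits=0x1 at bit 1: 0x0002
state (1b) val=0 bits=0x0 at bit 3: 0x0002
tag (1b) val=1 bits=0x1 at bit 4: 0x0012
addr_hi (8b) val=42 bits=0x2a at bit 5: 0x0552
slot (3b) val=-1 bits=0x7 at bit 13: 0xe552
word = 0xe552 → little-endian bytes:
  [0]=0x52  [1]=0xe5

52 e5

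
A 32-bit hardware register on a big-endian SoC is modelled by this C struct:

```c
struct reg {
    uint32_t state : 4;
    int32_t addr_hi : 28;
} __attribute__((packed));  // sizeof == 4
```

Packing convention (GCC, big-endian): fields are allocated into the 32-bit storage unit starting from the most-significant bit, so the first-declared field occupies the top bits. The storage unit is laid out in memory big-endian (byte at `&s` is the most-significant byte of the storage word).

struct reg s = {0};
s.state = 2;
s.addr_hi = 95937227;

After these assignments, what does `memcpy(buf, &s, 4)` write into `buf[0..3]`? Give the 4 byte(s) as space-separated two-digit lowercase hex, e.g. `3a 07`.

[28+:4] state=2 & 0xf = 0x2; word=0x20000000
[0+:28] addr_hi=95937227 & 0xfffffff = 0x5b7e2cb; word=0x25b7e2cb
word = 0x25b7e2cb → big-endian bytes:
  [0]=0x25  [1]=0xb7  [2]=0xe2  [3]=0xcb

25 b7 e2 cb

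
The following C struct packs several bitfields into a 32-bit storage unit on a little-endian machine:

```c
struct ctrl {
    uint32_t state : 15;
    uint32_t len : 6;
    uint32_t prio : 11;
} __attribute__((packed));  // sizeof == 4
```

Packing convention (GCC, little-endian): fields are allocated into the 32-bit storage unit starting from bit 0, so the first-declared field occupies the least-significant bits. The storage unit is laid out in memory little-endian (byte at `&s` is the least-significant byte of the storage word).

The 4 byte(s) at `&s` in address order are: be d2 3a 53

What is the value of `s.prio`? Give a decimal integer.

665

[0]=0xbe [1]=0xd2 [2]=0x3a [3]=0x53 (little-endian) → word 0x533ad2be
state:15 @ bit 0 → (0x533ad2be>>0)&0x7fff = 0x52be
len:6 @ bit 15 → (0x533ad2be>>15)&0x3f = 0x35
prio:11 @ bit 21 → (0x533ad2be>>21)&0x7ff = 0x299  ←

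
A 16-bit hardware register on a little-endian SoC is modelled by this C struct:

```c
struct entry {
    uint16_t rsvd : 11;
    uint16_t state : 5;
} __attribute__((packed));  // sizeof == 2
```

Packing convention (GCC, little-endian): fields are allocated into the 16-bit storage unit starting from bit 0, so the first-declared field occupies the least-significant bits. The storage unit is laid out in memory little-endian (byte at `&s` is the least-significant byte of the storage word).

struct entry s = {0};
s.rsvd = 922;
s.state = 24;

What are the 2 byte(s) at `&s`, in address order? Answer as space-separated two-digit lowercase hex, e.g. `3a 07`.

[0+:11] rsvd=922 & 0x7ff = 0x39a; word=0x039a
[11+:5] state=24 & 0x1f = 0x18; word=0xc39a
word = 0xc39a → little-endian bytes:
  [0]=0x9a  [1]=0xc3

9a c3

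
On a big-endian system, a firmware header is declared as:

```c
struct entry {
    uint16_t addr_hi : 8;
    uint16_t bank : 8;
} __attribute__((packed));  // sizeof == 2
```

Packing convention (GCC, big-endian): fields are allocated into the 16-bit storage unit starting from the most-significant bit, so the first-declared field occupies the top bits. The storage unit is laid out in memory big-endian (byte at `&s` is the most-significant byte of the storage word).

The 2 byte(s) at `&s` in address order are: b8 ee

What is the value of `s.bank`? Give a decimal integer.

238

[0]=0xb8 [1]=0xee (big-endian) → word 0xb8ee
addr_hi [8+:8] = (word>>8) & 0xff = 184
bank [0+:8] = (word>>0) & 0xff = 238  ←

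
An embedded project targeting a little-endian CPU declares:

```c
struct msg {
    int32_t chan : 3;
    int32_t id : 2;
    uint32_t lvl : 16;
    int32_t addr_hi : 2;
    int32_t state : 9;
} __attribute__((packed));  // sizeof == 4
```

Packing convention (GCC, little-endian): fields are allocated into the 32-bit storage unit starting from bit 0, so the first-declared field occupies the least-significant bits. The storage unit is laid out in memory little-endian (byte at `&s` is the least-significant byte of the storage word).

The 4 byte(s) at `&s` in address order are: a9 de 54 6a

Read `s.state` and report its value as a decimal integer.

[0]=0xa9 [1]=0xde [2]=0x54 [3]=0x6a (little-endian) → word 0x6a54dea9
chan [0+:3] = (word>>0) & 0x7 = 1
id [3+:2] = (word>>3) & 0x3 = 1
lvl [5+:16] = (word>>5) & 0xffff = 42741
addr_hi [21+:2] = (word>>21) & 0x3 = 2
state [23+:9] = (word>>23) & 0x1ff = 212  ←
state signed 9b, MSB=0: value = 212

212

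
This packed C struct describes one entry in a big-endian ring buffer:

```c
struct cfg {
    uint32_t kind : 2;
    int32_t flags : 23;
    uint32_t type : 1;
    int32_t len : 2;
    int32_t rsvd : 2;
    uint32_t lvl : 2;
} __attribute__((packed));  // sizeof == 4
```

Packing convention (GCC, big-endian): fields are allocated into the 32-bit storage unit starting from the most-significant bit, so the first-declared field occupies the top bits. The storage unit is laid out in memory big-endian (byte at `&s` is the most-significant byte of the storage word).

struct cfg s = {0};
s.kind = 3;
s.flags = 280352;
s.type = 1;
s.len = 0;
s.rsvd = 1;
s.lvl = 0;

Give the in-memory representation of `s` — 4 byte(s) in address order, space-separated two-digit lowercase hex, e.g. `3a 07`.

[30+:2] kind=3 & 0x3 = 0x3; word=0xc0000000
[7+:23] flags=280352 & 0x7fffff = 0x44720; word=0xc2239000
[6+:1] type=1 & 0x1 = 0x1; word=0xc2239040
[4+:2] len=0 & 0x3 = 0x0; word=0xc2239040
[2+:2] rsvd=1 & 0x3 = 0x1; word=0xc2239044
[0+:2] lvl=0 & 0x3 = 0x0; word=0xc2239044
word = 0xc2239044 → big-endian bytes:
  [0]=0xc2  [1]=0x23  [2]=0x90  [3]=0x44

c2 23 90 44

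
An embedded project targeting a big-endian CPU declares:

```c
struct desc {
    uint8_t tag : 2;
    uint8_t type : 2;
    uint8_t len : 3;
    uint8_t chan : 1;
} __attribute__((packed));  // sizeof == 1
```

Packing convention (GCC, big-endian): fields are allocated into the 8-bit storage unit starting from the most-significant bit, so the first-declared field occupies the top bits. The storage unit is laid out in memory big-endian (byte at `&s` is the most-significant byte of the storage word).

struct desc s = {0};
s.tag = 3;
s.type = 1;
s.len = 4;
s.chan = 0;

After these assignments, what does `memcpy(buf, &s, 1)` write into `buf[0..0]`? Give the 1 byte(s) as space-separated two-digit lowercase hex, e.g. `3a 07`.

d8

[6+:2] tag=3 & 0x3 = 0x3; word=0xc0
[4+:2] type=1 & 0x3 = 0x1; word=0xd0
[1+:3] len=4 & 0x7 = 0x4; word=0xd8
[0+:1] chan=0 & 0x1 = 0x0; word=0xd8
word = 0xd8 → big-endian bytes:
  [0]=0xd8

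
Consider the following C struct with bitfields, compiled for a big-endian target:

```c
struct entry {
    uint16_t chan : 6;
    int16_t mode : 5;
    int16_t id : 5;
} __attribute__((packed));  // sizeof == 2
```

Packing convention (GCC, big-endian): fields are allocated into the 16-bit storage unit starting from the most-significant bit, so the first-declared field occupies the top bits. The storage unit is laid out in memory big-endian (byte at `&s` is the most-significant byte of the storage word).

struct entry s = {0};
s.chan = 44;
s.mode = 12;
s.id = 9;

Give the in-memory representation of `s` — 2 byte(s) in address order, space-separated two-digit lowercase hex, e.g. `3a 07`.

chan (6b) val=44 bits=0x2c at bit 10: 0xb000
mode (5b) val=12 bits=0xc at bit 5: 0xb180
id (5b) val=9 bits=0x9 at bit 0: 0xb189
word = 0xb189 → big-endian bytes:
  [0]=0xb1  [1]=0x89

b1 89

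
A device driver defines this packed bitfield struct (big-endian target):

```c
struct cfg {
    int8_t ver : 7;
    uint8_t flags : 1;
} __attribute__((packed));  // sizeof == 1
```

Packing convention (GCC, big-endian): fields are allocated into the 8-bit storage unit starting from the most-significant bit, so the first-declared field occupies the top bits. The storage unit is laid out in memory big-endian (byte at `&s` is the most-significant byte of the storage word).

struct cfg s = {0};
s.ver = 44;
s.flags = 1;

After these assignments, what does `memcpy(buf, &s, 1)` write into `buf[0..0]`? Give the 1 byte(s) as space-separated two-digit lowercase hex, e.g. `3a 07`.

[1+:7] ver=44 & 0x7f = 0x2c; word=0x58
[0+:1] flags=1 & 0x1 = 0x1; word=0x59
word = 0x59 → big-endian bytes:
  [0]=0x59

59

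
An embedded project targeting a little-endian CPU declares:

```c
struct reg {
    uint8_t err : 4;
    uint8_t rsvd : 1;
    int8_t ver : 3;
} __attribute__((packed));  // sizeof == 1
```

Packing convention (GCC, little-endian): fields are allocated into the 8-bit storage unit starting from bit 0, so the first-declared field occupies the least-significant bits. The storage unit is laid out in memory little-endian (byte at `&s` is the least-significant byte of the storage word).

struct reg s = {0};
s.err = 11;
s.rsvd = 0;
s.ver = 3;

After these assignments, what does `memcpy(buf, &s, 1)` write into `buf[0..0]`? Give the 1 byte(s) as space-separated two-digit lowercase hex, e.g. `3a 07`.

[0+:4] err=11 & 0xf = 0xb; word=0x0b
[4+:1] rsvd=0 & 0x1 = 0x0; word=0x0b
[5+:3] ver=3 & 0x7 = 0x3; word=0x6b
word = 0x6b → little-endian bytes:
  [0]=0x6b

6b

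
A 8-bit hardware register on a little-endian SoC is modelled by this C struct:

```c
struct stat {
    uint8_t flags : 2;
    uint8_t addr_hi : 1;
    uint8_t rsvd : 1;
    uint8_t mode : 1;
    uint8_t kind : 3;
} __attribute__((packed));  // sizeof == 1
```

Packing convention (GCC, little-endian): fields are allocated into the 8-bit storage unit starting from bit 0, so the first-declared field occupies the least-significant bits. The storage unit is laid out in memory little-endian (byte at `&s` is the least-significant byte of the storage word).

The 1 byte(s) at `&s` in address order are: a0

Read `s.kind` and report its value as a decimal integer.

5

[0]=0xa0 (little-endian) → word 0xa0
flags [0+:2] = (word>>0) & 0x3 = 0
addr_hi [2+:1] = (word>>2) & 0x1 = 0
rsvd [3+:1] = (word>>3) & 0x1 = 0
mode [4+:1] = (word>>4) & 0x1 = 0
kind [5+:3] = (word>>5) & 0x7 = 5  ←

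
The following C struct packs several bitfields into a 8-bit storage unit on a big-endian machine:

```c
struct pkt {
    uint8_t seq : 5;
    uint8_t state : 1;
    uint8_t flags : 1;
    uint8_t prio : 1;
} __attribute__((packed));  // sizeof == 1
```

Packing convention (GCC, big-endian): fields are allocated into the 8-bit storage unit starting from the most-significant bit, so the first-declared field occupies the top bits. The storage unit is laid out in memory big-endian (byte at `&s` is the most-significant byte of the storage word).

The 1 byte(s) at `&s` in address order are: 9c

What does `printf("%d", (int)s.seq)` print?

19

[0]=0x9c (big-endian) → word 0x9c
seq [3+:5] = (word>>3) & 0x1f = 19  ←
state [2+:1] = (word>>2) & 0x1 = 1
flags [1+:1] = (word>>1) & 0x1 = 0
prio [0+:1] = (word>>0) & 0x1 = 0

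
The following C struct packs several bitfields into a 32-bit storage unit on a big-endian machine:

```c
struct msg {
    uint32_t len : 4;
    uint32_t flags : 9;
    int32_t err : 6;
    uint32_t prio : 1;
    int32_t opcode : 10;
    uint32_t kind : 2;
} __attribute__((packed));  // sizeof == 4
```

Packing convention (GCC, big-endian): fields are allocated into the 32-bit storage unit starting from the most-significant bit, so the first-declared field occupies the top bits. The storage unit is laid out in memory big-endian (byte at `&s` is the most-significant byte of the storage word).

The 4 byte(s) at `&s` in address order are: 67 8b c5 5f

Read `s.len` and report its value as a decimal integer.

[0]=0x67 [1]=0x8b [2]=0xc5 [3]=0x5f (big-endian) → word 0x678bc55f
len:4 @ bit 28 → (0x678bc55f>>28)&0xf = 0x6  ←
flags:9 @ bit 19 → (0x678bc55f>>19)&0x1ff = 0xf1
err:6 @ bit 13 → (0x678bc55f>>13)&0x3f = 0x1e
prio:1 @ bit 12 → (0x678bc55f>>12)&0x1 = 0x0
opcode:10 @ bit 2 → (0x678bc55f>>2)&0x3ff = 0x157
kind:2 @ bit 0 → (0x678bc55f>>0)&0x3 = 0x3

6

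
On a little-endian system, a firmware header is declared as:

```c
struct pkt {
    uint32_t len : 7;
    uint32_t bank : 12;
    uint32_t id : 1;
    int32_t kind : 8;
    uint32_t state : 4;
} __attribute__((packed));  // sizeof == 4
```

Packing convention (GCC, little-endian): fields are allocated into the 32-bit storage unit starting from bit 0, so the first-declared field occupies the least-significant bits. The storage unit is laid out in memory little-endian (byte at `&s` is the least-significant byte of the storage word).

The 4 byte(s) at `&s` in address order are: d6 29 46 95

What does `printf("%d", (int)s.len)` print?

[0]=0xd6 [1]=0x29 [2]=0x46 [3]=0x95 (little-endian) → word 0x954629d6
len [0+:7] = (word>>0) & 0x7f = 86  ←
bank [7+:12] = (word>>7) & 0xfff = 3155
id [19+:1] = (word>>19) & 0x1 = 0
kind [20+:8] = (word>>20) & 0xff = 84
state [28+:4] = (word>>28) & 0xf = 9

86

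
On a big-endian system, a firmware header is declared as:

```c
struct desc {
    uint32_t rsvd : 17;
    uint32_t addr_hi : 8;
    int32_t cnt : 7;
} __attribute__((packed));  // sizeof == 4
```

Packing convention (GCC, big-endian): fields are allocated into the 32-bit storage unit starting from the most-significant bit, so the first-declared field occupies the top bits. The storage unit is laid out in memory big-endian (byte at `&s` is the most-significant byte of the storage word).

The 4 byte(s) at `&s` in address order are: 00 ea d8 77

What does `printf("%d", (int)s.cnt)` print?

[0]=0x00 [1]=0xea [2]=0xd8 [3]=0x77 (big-endian) → word 0x00ead877
rsvd:17 @ bit 15 → (0x00ead877>>15)&0x1ffff = 0x1d5
addr_hi:8 @ bit 7 → (0x00ead877>>7)&0xff = 0xb0
cnt:7 @ bit 0 → (0x00ead877>>0)&0x7f = 0x77  ←
cnt signed 7b, MSB=1: 119 - 128 = -9

-9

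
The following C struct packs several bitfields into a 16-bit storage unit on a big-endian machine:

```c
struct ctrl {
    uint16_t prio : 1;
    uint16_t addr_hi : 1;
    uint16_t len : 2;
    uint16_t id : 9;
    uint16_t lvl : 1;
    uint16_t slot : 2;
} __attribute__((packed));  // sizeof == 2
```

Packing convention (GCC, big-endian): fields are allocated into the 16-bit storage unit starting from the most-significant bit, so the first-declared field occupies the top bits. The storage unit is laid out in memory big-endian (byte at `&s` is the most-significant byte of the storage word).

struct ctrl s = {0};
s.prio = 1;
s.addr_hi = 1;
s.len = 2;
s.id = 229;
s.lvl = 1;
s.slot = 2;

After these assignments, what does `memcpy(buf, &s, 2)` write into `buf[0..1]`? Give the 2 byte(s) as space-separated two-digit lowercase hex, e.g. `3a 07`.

prio (1b) val=1 bits=0x1 at bit 15: 0x8000
addr_hi (1b) val=1 bits=0x1 at bit 14: 0xc000
len (2b) val=2 bits=0x2 at bit 12: 0xe000
id (9b) val=229 bits=0xe5 at bit 3: 0xe728
lvl (1b) val=1 bits=0x1 at bit 2: 0xe72c
slot (2b) val=2 bits=0x2 at bit 0: 0xe72e
word = 0xe72e → big-endian bytes:
  [0]=0xe7  [1]=0x2e

e7 2e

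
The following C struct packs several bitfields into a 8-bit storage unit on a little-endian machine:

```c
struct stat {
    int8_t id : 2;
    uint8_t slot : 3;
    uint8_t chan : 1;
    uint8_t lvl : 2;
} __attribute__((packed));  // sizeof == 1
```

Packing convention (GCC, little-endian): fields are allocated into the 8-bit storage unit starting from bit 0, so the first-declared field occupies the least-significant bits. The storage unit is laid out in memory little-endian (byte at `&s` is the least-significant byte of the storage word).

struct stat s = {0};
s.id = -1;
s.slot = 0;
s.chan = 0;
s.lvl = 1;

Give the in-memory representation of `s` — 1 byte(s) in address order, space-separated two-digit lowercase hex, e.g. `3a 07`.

43

[0+:2] id=-1 & 0x3 = 0x3; word=0x03
[2+:3] slot=0 & 0x7 = 0x0; word=0x03
[5+:1] chan=0 & 0x1 = 0x0; word=0x03
[6+:2] lvl=1 & 0x3 = 0x1; word=0x43
word = 0x43 → little-endian bytes:
  [0]=0x43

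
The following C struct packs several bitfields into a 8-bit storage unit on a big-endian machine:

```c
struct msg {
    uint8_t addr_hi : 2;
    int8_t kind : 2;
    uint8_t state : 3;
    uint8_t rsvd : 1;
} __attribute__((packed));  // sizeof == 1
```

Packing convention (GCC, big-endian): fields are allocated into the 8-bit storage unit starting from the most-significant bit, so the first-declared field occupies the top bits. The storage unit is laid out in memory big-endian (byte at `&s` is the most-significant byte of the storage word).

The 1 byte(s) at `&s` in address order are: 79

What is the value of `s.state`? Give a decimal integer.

4

[0]=0x79 (big-endian) → word 0x79
addr_hi:2 @ bit 6 → (0x79>>6)&0x3 = 0x1
kind:2 @ bit 4 → (0x79>>4)&0x3 = 0x3
state:3 @ bit 1 → (0x79>>1)&0x7 = 0x4  ←
rsvd:1 @ bit 0 → (0x79>>0)&0x1 = 0x1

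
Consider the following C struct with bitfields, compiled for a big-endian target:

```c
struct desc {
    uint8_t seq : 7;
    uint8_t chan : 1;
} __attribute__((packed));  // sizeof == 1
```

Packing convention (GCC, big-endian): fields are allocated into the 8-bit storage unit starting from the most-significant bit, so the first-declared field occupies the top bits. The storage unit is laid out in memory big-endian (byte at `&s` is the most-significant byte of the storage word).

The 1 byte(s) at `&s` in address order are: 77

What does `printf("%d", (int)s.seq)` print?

[0]=0x77 (big-endian) → word 0x77
seq:7 @ bit 1 → (0x77>>1)&0x7f = 0x3b  ←
chan:1 @ bit 0 → (0x77>>0)&0x1 = 0x1

59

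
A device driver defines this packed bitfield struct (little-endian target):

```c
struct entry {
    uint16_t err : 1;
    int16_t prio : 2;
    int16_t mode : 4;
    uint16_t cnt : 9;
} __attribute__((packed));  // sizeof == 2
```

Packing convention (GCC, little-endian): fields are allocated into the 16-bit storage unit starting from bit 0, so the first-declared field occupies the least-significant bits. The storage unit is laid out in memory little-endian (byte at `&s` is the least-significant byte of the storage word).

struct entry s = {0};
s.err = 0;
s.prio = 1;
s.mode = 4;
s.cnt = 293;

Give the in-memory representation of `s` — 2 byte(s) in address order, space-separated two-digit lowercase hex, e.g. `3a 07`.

a2 92

err (1b) val=0 bits=0x0 at bit 0: 0x0000
prio (2b) val=1 bits=0x1 at bit 1: 0x0002
mode (4b) val=4 bits=0x4 at bit 3: 0x0022
cnt (9b) val=293 bits=0x125 at bit 7: 0x92a2
word = 0x92a2 → little-endian bytes:
  [0]=0xa2  [1]=0x92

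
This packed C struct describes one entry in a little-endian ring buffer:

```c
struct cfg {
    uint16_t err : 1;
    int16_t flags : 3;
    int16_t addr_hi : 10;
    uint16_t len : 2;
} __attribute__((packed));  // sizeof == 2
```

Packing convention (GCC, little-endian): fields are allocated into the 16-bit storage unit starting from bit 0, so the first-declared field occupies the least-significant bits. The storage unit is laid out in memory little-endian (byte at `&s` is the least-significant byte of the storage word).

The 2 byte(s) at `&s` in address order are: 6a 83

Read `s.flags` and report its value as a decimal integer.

-3

[0]=0x6a [1]=0x83 (little-endian) → word 0x836a
err:1 @ bit 0 → (0x836a>>0)&0x1 = 0x0
flags:3 @ bit 1 → (0x836a>>1)&0x7 = 0x5  ←
addr_hi:10 @ bit 4 → (0x836a>>4)&0x3ff = 0x36
len:2 @ bit 14 → (0x836a>>14)&0x3 = 0x2
flags signed 3b, MSB=1: 5 - 8 = -3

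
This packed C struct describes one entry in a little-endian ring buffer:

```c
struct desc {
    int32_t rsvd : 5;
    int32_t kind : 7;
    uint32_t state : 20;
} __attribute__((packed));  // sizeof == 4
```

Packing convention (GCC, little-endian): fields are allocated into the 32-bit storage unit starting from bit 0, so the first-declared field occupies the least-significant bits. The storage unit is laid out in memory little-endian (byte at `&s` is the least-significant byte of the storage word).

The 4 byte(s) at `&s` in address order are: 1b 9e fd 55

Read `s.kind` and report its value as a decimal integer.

[0]=0x1b [1]=0x9e [2]=0xfd [3]=0x55 (little-endian) → word 0x55fd9e1b
rsvd:5 @ bit 0 → (0x55fd9e1b>>0)&0x1f = 0x1b
kind:7 @ bit 5 → (0x55fd9e1b>>5)&0x7f = 0x70  ←
state:20 @ bit 12 → (0x55fd9e1b>>12)&0xfffff = 0x55fd9
kind signed 7b, MSB=1: 112 - 128 = -16

-16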